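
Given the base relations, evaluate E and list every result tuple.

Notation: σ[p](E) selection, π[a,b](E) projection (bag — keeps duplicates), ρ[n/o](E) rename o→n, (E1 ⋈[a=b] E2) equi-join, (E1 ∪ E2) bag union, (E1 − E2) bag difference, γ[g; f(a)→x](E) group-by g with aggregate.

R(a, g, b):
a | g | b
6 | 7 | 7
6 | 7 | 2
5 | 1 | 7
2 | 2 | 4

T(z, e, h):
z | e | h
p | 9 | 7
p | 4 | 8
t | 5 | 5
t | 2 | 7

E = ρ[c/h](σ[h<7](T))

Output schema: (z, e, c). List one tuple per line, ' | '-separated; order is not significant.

Per-node cardinality:
  T → 4
  σ[h<7](T) → 1
  ρ[c/h](σ[h<7](T)) → 1

== RESULT ==
z | e | c
t | 5 | 5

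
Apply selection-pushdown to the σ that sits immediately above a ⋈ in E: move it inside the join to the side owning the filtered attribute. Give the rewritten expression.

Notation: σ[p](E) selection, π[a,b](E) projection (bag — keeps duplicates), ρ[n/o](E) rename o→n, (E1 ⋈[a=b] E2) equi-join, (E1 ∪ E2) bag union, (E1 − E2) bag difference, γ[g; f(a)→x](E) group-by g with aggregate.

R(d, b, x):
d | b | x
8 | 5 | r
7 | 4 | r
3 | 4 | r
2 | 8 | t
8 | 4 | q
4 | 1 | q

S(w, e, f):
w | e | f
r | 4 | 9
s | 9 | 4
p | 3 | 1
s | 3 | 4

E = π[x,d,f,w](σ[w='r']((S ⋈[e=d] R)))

σ filters on w, owned by the left side.
E' = π[x,d,f,w]((σ[w='r'](S) ⋈[e=d] R))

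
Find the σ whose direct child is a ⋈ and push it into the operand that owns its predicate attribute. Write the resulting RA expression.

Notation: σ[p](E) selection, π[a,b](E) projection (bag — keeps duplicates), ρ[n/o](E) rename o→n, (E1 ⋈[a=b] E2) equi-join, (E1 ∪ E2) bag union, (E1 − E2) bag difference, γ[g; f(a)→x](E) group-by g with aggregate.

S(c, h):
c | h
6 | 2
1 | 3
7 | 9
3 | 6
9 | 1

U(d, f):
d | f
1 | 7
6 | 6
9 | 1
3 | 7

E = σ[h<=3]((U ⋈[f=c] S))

σ filters on h, owned by the right side.
E' = (U ⋈[f=c] σ[h<=3](S))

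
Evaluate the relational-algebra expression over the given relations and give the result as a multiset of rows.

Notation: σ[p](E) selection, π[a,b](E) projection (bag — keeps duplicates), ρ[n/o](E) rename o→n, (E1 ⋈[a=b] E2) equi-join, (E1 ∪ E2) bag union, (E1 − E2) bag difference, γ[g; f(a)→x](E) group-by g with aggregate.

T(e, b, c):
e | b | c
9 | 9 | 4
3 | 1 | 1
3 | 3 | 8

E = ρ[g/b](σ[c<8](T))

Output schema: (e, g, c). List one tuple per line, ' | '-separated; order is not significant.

Subexpression sizes:
  T → 3
  σ[c<8](T) → 2
  ρ[g/b](σ[c<8](T)) → 2

== RESULT ==
e | g | c
3 | 1 | 1
9 | 9 | 4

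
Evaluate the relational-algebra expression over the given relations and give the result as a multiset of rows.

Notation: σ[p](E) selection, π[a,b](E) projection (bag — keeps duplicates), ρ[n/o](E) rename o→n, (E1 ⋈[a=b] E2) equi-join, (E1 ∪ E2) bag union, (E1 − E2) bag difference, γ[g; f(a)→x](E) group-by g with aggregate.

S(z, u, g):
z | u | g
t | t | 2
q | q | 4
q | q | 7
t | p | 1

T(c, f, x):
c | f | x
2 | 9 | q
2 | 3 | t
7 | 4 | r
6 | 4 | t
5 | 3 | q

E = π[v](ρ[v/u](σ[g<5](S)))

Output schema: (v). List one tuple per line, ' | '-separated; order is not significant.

Stepwise |·|:
  S → 4
  σ[g<5](S) → 3
  ρ[v/u](σ[g<5](S)) → 3
  π[v](ρ[v/u](σ[g<5](S))) → 3

== RESULT ==
v
p
q
t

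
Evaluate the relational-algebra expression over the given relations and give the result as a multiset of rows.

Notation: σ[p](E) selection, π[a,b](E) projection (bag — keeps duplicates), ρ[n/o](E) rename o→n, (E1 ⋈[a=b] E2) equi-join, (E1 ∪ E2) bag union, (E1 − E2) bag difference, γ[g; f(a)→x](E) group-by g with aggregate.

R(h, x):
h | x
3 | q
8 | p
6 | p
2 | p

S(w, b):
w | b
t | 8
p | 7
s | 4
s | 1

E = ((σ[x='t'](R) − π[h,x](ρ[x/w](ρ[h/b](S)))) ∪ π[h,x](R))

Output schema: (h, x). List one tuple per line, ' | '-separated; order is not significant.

Row counts bottom-up:
  R → 4
  σ[x='t'](R) → 0
  S → 4
  ρ[h/b](S) → 4
  ρ[x/w](ρ[h/b](S)) → 4
  π[h,x](ρ[x/w](ρ[h/b](S))) → 4
  (σ[x='t'](R) − π[h,x](ρ[x/w](ρ[h/b](S)))) → 0
  R → 4
  π[h,x](R) → 4
  ((σ[x='t'](R) − π[h,x](ρ[x/w](ρ[h/b](S)))) ∪ π[h,x](R)) → 4

== RESULT ==
h | x
2 | p
3 | q
6 | p
8 | p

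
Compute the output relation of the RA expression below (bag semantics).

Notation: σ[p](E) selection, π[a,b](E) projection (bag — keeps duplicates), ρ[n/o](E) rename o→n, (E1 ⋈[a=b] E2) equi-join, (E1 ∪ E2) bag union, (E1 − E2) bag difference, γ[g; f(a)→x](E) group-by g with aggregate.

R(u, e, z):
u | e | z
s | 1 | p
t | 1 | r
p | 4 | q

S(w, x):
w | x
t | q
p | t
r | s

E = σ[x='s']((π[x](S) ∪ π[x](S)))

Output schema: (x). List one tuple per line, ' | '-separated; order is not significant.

Subexpression sizes:
  S → 3
  π[x](S) → 3
  S → 3
  π[x](S) → 3
  (π[x](S) ∪ π[x](S)) → 6
  σ[x='s']((π[x](S) ∪ π[x](S))) → 2

== RESULT ==
x
s
s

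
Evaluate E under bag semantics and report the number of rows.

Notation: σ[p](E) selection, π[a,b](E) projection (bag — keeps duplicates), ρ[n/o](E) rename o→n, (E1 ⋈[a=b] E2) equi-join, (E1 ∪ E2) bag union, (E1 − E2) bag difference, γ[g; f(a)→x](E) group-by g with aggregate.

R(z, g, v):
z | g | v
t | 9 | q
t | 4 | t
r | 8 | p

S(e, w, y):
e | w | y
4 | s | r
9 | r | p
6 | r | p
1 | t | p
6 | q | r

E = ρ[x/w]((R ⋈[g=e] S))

Subexpression sizes:
  R → 3
  S → 5
  (R ⋈[g=e] S) → 2
  ρ[x/w]((R ⋈[g=e] S)) → 2

|E| = 2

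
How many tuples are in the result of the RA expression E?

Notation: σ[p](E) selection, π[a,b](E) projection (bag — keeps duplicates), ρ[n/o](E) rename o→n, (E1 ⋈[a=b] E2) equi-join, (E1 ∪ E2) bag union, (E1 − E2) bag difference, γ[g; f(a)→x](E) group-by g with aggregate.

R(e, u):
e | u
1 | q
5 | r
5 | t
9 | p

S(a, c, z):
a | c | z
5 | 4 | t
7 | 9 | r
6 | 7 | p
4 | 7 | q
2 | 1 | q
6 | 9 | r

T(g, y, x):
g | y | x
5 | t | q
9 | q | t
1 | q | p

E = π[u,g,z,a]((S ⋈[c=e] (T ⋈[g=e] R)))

Per-node cardinality:
  S → 6
  T → 3
  R → 4
  (T ⋈[g=e] R) → 4
  (S ⋈[c=e] (T ⋈[g=e] R)) → 3
  π[u,g,z,a]((S ⋈[c=e] (T ⋈[g=e] R))) → 3

|E| = 3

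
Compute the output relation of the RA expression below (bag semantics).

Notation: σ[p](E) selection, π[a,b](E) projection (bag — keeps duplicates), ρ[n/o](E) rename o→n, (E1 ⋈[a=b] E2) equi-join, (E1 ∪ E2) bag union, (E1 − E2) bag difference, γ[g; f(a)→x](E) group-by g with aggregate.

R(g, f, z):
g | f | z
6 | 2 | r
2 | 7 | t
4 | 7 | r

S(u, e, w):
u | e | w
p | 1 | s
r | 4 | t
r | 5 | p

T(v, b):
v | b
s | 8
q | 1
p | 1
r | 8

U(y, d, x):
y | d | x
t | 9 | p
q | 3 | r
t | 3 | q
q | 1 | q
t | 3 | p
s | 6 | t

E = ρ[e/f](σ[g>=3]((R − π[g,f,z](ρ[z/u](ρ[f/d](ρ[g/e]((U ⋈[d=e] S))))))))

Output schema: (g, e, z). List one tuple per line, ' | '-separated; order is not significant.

Per-node cardinality:
  R → 3
  U → 6
  S → 3
  (U ⋈[d=e] S) → 1
  ρ[g/e]((U ⋈[d=e] S)) → 1
  ρ[f/d](ρ[g/e]((U ⋈[d=e] S))) → 1
  ρ[z/u](ρ[f/d](ρ[g/e]((U ⋈[d=e] S)))) → 1
  π[g,f,z](ρ[z/u](ρ[f/d](ρ[g/e]((U ⋈[d=e] S))))) → 1
  (R − π[g,f,z](ρ[z/u](ρ[f/d](ρ[g/e]((U ⋈[d=e] S)))))) → 3
  σ[g>=3]((R − π[g,f,z](ρ[z/u](ρ[f/d](ρ[g/e]((U ⋈[d=e] S))))))) → 2
  ρ[e/f](σ[g>=3]((R − π[g,f,z](ρ[z/u](ρ[f/d](ρ[g/e]((U ⋈[d=e] S)))))))) → 2

== RESULT ==
g | e | z
4 | 7 | r
6 | 2 | r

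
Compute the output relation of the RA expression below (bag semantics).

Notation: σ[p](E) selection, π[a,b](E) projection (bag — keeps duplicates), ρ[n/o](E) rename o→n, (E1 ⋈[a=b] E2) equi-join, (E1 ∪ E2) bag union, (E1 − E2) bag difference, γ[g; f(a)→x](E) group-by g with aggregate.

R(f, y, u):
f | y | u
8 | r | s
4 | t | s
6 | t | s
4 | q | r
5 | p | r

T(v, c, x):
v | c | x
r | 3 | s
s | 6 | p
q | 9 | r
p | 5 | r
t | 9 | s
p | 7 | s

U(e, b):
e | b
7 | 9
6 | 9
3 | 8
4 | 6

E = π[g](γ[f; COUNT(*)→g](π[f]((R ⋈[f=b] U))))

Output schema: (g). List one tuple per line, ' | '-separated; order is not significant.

Per-node cardinality:
  R → 5
  U → 4
  (R ⋈[f=b] U) → 2
  π[f]((R ⋈[f=b] U)) → 2
  γ[f; COUNT(*)→g](π[f]((R ⋈[f=b] U))) → 2
  π[g](γ[f; COUNT(*)→g](π[f]((R ⋈[f=b] U)))) → 2

== RESULT ==
g
1
1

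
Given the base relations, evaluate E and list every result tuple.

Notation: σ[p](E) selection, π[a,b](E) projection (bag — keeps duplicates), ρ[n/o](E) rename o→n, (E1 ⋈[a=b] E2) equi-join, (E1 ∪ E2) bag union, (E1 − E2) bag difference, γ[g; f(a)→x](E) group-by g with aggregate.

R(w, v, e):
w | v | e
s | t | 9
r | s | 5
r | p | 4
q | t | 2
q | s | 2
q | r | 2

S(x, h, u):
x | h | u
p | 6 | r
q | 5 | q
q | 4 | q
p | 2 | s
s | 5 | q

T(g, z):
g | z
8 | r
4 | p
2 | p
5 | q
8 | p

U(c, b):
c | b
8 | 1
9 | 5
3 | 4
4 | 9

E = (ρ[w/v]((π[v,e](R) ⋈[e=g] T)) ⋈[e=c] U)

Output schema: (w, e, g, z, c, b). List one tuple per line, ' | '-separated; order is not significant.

Row counts bottom-up:
  R → 6
  π[v,e](R) → 6
  T → 5
  (π[v,e](R) ⋈[e=g] T) → 5
  ρ[w/v]((π[v,e](R) ⋈[e=g] T)) → 5
  U → 4
  (ρ[w/v]((π[v,e](R) ⋈[e=g] T)) ⋈[e=c] U) → 1

== RESULT ==
w | e | g | z | c | b
p | 4 | 4 | p | 4 | 9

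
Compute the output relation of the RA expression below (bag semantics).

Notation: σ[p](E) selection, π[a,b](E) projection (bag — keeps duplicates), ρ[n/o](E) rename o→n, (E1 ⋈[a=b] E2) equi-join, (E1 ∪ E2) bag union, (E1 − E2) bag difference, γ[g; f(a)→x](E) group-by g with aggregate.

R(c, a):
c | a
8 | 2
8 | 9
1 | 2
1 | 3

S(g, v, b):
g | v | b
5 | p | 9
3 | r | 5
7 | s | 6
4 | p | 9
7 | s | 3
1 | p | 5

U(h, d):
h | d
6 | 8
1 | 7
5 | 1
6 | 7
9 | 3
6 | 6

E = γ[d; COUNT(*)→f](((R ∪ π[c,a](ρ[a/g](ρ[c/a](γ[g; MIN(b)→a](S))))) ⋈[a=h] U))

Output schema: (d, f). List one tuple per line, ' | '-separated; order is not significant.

Row counts bottom-up:
  R → 4
  S → 6
  γ[g; MIN(b)→a](S) → 5
  ρ[c/a](γ[g; MIN(b)→a](S)) → 5
  ρ[a/g](ρ[c/a](γ[g; MIN(b)→a](S))) → 5
  π[c,a](ρ[a/g](ρ[c/a](γ[g; MIN(b)→a](S)))) → 5
  (R ∪ π[c,a](ρ[a/g](ρ[c/a](γ[g; MIN(b)→a](S))))) → 9
  U → 6
  ((R ∪ π[c,a](ρ[a/g](ρ[c/a](γ[g; MIN(b)→a](S))))) ⋈[a=h] U) → 3
  γ[d; COUNT(*)→f](((R ∪ π[c,a](ρ[a/g](ρ[c/a](γ[g; MIN(b)→a](S))))) ⋈[a=h] U)) → 3

== RESULT ==
d | f
1 | 1
3 | 1
7 | 1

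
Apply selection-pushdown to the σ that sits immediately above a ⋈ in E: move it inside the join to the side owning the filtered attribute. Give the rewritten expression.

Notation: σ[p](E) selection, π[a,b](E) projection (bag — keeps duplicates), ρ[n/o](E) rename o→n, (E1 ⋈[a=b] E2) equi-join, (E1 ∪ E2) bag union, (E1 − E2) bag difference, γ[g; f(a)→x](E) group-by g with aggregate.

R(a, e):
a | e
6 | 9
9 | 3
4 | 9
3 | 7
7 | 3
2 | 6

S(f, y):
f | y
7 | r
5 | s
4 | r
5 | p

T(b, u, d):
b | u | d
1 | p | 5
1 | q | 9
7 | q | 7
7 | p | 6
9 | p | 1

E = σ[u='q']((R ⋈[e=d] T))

σ filters on u, owned by the right side.
E' = (R ⋈[e=d] σ[u='q'](T))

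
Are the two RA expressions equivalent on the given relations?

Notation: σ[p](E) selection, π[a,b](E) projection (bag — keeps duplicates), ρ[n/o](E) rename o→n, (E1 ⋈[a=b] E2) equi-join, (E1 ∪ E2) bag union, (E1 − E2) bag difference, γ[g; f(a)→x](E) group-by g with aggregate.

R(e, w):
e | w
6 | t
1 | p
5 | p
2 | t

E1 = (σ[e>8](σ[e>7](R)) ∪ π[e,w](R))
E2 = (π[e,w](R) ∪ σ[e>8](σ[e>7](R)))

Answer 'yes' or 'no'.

E1 stepwise |·|:
  R → 4
  σ[e>7](R) → 0
  σ[e>8](σ[e>7](R)) → 0
  R → 4
  π[e,w](R) → 4
  (σ[e>8](σ[e>7](R)) ∪ π[e,w](R)) → 4
E2 stepwise |·|:
  R → 4
  π[e,w](R) → 4
  R → 4
  σ[e>7](R) → 0
  σ[e>8](σ[e>7](R)) → 0
  (π[e,w](R) ∪ σ[e>8](σ[e>7](R))) → 4

E1 and E2 produce the same multiset:
e | w
1 | p
2 | t
5 | p
6 | t

yes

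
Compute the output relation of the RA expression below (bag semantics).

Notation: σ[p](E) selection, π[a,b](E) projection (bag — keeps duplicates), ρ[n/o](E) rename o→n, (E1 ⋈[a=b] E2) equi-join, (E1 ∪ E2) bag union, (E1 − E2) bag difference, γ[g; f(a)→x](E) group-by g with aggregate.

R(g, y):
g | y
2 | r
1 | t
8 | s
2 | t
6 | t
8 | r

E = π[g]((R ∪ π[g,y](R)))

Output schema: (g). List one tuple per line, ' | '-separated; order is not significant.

Stepwise |·|:
  R → 6
  R → 6
  π[g,y](R) → 6
  (R ∪ π[g,y](R)) → 12
  π[g]((R ∪ π[g,y](R))) → 12

== RESULT ==
g
1
1
2
2
2
2
6
6
8
8
8
8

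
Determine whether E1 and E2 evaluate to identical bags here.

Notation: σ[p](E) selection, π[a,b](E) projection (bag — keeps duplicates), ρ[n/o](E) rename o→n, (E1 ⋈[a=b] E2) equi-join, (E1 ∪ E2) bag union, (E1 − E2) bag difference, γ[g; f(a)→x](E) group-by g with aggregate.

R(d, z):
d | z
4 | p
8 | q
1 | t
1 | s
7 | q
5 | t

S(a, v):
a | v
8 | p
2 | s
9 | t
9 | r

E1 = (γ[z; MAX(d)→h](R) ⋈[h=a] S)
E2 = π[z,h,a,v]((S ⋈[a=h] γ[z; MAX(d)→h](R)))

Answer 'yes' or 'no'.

E1 subexpression sizes:
  R → 6
  γ[z; MAX(d)→h](R) → 4
  S → 4
  (γ[z; MAX(d)→h](R) ⋈[h=a] S) → 1
E2 subexpression sizes:
  S → 4
  R → 6
  γ[z; MAX(d)→h](R) → 4
  (S ⋈[a=h] γ[z; MAX(d)→h](R)) → 1
  π[z,h,a,v]((S ⋈[a=h] γ[z; MAX(d)→h](R))) → 1

E1 and E2 produce the same multiset:
z | h | a | v
q | 8 | 8 | p

yes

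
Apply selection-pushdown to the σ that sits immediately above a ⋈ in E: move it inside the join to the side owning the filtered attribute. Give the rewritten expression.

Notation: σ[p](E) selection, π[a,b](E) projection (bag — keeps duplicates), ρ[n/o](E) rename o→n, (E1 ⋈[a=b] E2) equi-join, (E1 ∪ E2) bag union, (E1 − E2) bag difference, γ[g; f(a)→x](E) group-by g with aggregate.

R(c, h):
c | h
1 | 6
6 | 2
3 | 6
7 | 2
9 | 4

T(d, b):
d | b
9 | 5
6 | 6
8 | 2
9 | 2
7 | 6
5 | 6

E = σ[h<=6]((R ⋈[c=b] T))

σ filters on h, owned by the left side.
E' = (σ[h<=6](R) ⋈[c=b] T)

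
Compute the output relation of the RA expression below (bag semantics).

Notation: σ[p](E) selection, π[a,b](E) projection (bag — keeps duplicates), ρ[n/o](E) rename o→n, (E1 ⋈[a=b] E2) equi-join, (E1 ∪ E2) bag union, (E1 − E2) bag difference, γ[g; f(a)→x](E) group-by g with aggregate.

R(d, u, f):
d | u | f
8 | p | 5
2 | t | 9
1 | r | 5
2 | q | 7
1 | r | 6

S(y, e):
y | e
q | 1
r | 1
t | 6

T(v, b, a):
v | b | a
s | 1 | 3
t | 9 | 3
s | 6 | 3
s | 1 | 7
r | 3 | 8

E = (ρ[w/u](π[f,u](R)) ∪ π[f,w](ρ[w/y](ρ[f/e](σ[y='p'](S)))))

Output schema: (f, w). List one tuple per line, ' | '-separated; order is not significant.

Subexpression sizes:
  R → 5
  π[f,u](R) → 5
  ρ[w/u](π[f,u](R)) → 5
  S → 3
  σ[y='p'](S) → 0
  ρ[f/e](σ[y='p'](S)) → 0
  ρ[w/y](ρ[f/e](σ[y='p'](S))) → 0
  π[f,w](ρ[w/y](ρ[f/e](σ[y='p'](S)))) → 0
  (ρ[w/u](π[f,u](R)) ∪ π[f,w](ρ[w/y](ρ[f/e](σ[y='p'](S))))) → 5

== RESULT ==
f | w
5 | p
5 | r
6 | r
7 | q
9 | t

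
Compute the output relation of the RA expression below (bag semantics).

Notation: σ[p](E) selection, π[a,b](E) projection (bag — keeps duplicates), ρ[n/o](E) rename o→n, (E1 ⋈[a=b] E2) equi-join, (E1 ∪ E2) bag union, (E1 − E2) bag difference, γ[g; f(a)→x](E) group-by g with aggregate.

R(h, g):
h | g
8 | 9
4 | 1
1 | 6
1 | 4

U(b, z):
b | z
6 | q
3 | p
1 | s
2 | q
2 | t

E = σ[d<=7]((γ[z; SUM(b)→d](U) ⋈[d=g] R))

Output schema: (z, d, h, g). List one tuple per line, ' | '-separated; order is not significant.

Per-node cardinality:
  U → 5
  γ[z; SUM(b)→d](U) → 4
  R → 4
  (γ[z; SUM(b)→d](U) ⋈[d=g] R) → 1
  σ[d<=7]((γ[z; SUM(b)→d](U) ⋈[d=g] R)) → 1

== RESULT ==
z | d | h | g
s | 1 | 4 | 1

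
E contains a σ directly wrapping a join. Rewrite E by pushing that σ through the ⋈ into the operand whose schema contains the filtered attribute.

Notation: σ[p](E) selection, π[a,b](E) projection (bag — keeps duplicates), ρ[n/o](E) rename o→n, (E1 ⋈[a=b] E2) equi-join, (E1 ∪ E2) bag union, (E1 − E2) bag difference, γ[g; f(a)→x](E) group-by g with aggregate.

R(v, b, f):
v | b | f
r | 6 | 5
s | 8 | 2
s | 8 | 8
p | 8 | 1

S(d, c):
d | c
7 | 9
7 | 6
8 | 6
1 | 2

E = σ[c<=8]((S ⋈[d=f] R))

σ filters on c, owned by the left side.
E' = (σ[c<=8](S) ⋈[d=f] R)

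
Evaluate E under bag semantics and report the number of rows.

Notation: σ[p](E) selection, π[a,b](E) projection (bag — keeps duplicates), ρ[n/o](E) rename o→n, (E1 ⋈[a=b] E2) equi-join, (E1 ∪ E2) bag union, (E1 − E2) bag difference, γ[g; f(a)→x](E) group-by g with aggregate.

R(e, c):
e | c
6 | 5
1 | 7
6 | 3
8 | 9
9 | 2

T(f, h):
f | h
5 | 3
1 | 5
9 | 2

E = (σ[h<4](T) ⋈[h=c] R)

Per-node cardinality:
  T → 3
  σ[h<4](T) → 2
  R → 5
  (σ[h<4](T) ⋈[h=c] R) → 2

|E| = 2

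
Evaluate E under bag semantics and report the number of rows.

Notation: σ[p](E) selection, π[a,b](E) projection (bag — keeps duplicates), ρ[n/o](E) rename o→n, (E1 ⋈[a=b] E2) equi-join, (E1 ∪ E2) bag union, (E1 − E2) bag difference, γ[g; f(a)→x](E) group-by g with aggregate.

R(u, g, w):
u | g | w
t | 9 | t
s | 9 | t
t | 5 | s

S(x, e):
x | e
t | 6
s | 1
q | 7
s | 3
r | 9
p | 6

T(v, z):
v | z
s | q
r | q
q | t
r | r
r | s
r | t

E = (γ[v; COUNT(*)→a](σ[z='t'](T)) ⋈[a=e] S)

Row counts bottom-up:
  T → 6
  σ[z='t'](T) → 2
  γ[v; COUNT(*)→a](σ[z='t'](T)) → 2
  S → 6
  (γ[v; COUNT(*)→a](σ[z='t'](T)) ⋈[a=e] S) → 2

|E| = 2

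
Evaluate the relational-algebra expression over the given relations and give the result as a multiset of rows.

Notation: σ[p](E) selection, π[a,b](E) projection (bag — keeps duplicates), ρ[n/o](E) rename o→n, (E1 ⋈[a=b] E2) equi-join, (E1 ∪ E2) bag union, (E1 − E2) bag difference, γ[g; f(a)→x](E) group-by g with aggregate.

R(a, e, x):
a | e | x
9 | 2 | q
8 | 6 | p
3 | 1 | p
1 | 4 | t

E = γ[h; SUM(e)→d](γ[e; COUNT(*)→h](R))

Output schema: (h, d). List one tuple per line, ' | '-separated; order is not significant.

Per-node cardinality:
  R → 4
  γ[e; COUNT(*)→h](R) → 4
  γ[h; SUM(e)→d](γ[e; COUNT(*)→h](R)) → 1

== RESULT ==
h | d
1 | 13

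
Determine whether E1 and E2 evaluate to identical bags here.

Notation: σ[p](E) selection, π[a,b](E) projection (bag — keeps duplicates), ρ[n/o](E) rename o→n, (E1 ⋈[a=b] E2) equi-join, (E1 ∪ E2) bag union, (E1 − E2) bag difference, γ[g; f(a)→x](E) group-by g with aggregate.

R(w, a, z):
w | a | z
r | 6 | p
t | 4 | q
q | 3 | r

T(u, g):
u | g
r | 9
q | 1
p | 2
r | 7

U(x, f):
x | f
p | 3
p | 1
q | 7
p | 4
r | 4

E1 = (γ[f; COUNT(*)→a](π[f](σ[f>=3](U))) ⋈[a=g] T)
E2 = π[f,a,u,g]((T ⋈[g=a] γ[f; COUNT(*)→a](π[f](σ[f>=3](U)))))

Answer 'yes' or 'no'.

E1 per-node cardinality:
  U → 5
  σ[f>=3](U) → 4
  π[f](σ[f>=3](U)) → 4
  γ[f; COUNT(*)→a](π[f](σ[f>=3](U))) → 3
  T → 4
  (γ[f; COUNT(*)→a](π[f](σ[f>=3](U))) ⋈[a=g] T) → 3
E2 per-node cardinality:
  T → 4
  U → 5
  σ[f>=3](U) → 4
  π[f](σ[f>=3](U)) → 4
  γ[f; COUNT(*)→a](π[f](σ[f>=3](U))) → 3
  (T ⋈[g=a] γ[f; COUNT(*)→a](π[f](σ[f>=3](U)))) → 3
  π[f,a,u,g]((T ⋈[g=a] γ[f; COUNT(*)→a](π[f](σ[f>=3](U))))) → 3

E1 and E2 produce the same multiset:
f | a | u | g
3 | 1 | q | 1
4 | 2 | p | 2
7 | 1 | q | 1

yes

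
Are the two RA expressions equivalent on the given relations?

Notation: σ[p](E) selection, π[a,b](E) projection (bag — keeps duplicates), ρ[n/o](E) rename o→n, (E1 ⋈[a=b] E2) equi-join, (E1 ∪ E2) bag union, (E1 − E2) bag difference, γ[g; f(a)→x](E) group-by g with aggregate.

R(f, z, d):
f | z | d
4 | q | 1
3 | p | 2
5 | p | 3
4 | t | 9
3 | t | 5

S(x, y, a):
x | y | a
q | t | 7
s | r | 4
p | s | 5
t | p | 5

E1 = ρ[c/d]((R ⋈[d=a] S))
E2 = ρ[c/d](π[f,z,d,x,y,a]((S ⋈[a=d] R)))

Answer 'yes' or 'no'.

E1 subexpression sizes:
  R → 5
  S → 4
  (R ⋈[d=a] S) → 2
  ρ[c/d]((R ⋈[d=a] S)) → 2
E2 subexpression sizes:
  S → 4
  R → 5
  (S ⋈[a=d] R) → 2
  π[f,z,d,x,y,a]((S ⋈[a=d] R)) → 2
  ρ[c/d](π[f,z,d,x,y,a]((S ⋈[a=d] R))) → 2

E1 and E2 produce the same multiset:
f | z | c | x | y | a
3 | t | 5 | p | s | 5
3 | t | 5 | t | p | 5

yes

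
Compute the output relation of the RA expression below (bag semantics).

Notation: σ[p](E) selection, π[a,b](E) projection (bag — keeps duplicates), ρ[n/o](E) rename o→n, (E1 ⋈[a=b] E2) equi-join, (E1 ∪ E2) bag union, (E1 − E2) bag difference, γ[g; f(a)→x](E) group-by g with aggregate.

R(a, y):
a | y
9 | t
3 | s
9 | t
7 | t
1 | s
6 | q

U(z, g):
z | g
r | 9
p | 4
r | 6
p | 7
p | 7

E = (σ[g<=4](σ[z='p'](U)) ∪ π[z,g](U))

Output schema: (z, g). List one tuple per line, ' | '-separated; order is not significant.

Subexpression sizes:
  U → 5
  σ[z='p'](U) → 3
  σ[g<=4](σ[z='p'](U)) → 1
  U → 5
  π[z,g](U) → 5
  (σ[g<=4](σ[z='p'](U)) ∪ π[z,g](U)) → 6

== RESULT ==
z | g
p | 4
p | 4
p | 7
p | 7
r | 6
r | 9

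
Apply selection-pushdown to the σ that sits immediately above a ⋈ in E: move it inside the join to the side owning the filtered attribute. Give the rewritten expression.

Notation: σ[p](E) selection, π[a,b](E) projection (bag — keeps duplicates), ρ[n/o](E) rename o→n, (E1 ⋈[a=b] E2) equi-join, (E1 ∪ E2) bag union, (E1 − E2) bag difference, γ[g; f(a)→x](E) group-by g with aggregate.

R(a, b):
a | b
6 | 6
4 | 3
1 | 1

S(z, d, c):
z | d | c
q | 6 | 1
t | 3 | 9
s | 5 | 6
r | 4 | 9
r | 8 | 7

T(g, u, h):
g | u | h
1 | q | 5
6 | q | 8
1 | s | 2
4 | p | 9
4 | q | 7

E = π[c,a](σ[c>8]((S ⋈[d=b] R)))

σ filters on c, owned by the left side.
E' = π[c,a]((σ[c>8](S) ⋈[d=b] R))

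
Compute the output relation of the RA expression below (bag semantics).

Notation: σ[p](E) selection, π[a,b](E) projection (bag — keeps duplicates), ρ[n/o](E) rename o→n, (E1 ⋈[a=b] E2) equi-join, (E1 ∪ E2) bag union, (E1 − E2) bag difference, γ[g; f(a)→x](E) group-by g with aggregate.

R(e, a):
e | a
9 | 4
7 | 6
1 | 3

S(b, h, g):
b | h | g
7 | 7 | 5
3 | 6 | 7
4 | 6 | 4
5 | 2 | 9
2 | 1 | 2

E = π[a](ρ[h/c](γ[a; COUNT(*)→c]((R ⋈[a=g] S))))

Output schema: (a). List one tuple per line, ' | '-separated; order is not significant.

Row counts bottom-up:
  R → 3
  S → 5
  (R ⋈[a=g] S) → 1
  γ[a; COUNT(*)→c]((R ⋈[a=g] S)) → 1
  ρ[h/c](γ[a; COUNT(*)→c]((R ⋈[a=g] S))) → 1
  π[a](ρ[h/c](γ[a; COUNT(*)→c]((R ⋈[a=g] S)))) → 1

== RESULT ==
a
4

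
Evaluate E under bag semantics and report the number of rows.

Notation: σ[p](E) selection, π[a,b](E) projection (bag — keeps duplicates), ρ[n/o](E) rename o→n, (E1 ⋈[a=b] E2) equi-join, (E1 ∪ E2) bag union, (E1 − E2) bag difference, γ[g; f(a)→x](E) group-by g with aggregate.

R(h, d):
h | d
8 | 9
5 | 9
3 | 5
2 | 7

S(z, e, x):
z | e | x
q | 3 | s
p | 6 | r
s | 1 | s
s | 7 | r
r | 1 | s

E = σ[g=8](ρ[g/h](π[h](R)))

Stepwise |·|:
  R → 4
  π[h](R) → 4
  ρ[g/h](π[h](R)) → 4
  σ[g=8](ρ[g/h](π[h](R))) → 1

|E| = 1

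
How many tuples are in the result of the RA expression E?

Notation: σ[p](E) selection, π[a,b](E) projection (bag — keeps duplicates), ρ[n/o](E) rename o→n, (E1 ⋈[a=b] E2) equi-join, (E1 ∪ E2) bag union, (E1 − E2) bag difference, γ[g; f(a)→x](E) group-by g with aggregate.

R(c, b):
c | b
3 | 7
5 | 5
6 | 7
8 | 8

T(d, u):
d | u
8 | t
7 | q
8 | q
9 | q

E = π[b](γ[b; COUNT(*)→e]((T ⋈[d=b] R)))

Row counts bottom-up:
  T → 4
  R → 4
  (T ⋈[d=b] R) → 4
  γ[b; COUNT(*)→e]((T ⋈[d=b] R)) → 2
  π[b](γ[b; COUNT(*)→e]((T ⋈[d=b] R))) → 2

|E| = 2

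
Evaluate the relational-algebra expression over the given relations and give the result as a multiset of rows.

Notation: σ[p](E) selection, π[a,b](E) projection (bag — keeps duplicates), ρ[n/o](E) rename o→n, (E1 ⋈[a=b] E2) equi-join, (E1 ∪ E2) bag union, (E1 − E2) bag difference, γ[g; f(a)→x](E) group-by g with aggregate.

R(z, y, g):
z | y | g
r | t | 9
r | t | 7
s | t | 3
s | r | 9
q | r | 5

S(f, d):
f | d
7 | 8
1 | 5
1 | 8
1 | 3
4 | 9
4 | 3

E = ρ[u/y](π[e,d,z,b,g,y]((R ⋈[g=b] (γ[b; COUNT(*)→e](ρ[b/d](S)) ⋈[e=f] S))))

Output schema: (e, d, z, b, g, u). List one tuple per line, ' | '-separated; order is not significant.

Subexpression sizes:
  R → 5
  S → 6
  ρ[b/d](S) → 6
  γ[b; COUNT(*)→e](ρ[b/d](S)) → 4
  S → 6
  (γ[b; COUNT(*)→e](ρ[b/d](S)) ⋈[e=f] S) → 6
  (R ⋈[g=b] (γ[b; COUNT(*)→e](ρ[b/d](S)) ⋈[e=f] S)) → 9
  π[e,d,z,b,g,y]((R ⋈[g=b] (γ[b; COUNT(*)→e](ρ[b/d](S)) ⋈[e=f] S))) → 9
  ρ[u/y](π[e,d,z,b,g,y]((R ⋈[g=b] (γ[b; COUNT(*)→e](ρ[b/d](S)) ⋈[e=f] S)))) → 9

== RESULT ==
e | d | z | b | g | u
1 | 3 | q | 5 | 5 | r
1 | 3 | r | 9 | 9 | t
1 | 3 | s | 9 | 9 | r
1 | 5 | q | 5 | 5 | r
1 | 5 | r | 9 | 9 | t
1 | 5 | s | 9 | 9 | r
1 | 8 | q | 5 | 5 | r
1 | 8 | r | 9 | 9 | t
1 | 8 | s | 9 | 9 | r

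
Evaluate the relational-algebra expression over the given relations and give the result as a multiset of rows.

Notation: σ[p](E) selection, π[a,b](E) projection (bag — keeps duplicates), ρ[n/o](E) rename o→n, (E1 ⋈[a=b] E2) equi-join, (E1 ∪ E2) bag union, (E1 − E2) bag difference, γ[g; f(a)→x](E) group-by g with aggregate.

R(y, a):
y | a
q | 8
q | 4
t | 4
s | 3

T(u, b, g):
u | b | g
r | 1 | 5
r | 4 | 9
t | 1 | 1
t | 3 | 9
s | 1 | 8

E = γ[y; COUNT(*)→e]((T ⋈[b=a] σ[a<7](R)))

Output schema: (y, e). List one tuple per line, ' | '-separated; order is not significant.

Row counts bottom-up:
  T → 5
  R → 4
  σ[a<7](R) → 3
  (T ⋈[b=a] σ[a<7](R)) → 3
  γ[y; COUNT(*)→e]((T ⋈[b=a] σ[a<7](R))) → 3

== RESULT ==
y | e
q | 1
s | 1
t | 1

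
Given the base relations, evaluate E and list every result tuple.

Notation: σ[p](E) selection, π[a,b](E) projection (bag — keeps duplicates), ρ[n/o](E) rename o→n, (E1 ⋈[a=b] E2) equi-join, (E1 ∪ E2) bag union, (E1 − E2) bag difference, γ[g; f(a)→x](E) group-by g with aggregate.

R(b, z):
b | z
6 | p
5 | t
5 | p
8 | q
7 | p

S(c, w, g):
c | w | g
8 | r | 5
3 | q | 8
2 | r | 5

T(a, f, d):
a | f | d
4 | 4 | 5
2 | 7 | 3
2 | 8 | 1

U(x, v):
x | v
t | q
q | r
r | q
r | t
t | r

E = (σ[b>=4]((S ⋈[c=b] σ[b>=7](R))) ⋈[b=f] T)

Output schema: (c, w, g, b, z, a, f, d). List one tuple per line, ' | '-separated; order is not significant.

Per-node cardinality:
  S → 3
  R → 5
  σ[b>=7](R) → 2
  (S ⋈[c=b] σ[b>=7](R)) → 1
  σ[b>=4]((S ⋈[c=b] σ[b>=7](R))) → 1
  T → 3
  (σ[b>=4]((S ⋈[c=b] σ[b>=7](R))) ⋈[b=f] T) → 1

== RESULT ==
c | w | g | b | z | a | f | d
8 | r | 5 | 8 | q | 2 | 8 | 1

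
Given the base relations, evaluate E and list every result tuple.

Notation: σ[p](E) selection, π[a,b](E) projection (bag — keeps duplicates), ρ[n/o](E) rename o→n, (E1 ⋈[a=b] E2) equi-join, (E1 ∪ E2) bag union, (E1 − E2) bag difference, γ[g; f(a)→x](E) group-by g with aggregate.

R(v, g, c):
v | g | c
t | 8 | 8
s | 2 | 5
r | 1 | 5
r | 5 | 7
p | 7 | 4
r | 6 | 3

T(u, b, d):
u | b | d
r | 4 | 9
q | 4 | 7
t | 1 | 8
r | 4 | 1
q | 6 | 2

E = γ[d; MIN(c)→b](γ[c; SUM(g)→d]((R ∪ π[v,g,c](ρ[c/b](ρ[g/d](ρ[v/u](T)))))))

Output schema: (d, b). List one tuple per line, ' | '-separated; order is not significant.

Row counts bottom-up:
  R → 6
  T → 5
  ρ[v/u](T) → 5
  ρ[g/d](ρ[v/u](T)) → 5
  ρ[c/b](ρ[g/d](ρ[v/u](T))) → 5
  π[v,g,c](ρ[c/b](ρ[g/d](ρ[v/u](T)))) → 5
  (R ∪ π[v,g,c](ρ[c/b](ρ[g/d](ρ[v/u](T))))) → 11
  γ[c; SUM(g)→d]((R ∪ π[v,g,c](ρ[c/b](ρ[g/d](ρ[v/u](T)))))) → 7
  γ[d; MIN(c)→b](γ[c; SUM(g)→d]((R ∪ π[v,g,c](ρ[c/b](ρ[g/d](ρ[v/u](T))))))) → 6

== RESULT ==
d | b
2 | 6
3 | 5
5 | 7
6 | 3
8 | 1
24 | 4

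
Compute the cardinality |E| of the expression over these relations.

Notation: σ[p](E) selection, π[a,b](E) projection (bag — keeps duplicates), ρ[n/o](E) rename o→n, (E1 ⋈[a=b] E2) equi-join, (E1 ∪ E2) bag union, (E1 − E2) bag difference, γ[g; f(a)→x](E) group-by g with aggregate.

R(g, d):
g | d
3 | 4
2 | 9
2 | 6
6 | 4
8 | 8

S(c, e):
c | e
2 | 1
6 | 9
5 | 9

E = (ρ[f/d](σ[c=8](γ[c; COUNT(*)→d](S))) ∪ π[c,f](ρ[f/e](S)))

Row counts bottom-up:
  S → 3
  γ[c; COUNT(*)→d](S) → 3
  σ[c=8](γ[c; COUNT(*)→d](S)) → 0
  ρ[f/d](σ[c=8](γ[c; COUNT(*)→d](S))) → 0
  S → 3
  ρ[f/e](S) → 3
  π[c,f](ρ[f/e](S)) → 3
  (ρ[f/d](σ[c=8](γ[c; COUNT(*)→d](S))) ∪ π[c,f](ρ[f/e](S))) → 3

|E| = 3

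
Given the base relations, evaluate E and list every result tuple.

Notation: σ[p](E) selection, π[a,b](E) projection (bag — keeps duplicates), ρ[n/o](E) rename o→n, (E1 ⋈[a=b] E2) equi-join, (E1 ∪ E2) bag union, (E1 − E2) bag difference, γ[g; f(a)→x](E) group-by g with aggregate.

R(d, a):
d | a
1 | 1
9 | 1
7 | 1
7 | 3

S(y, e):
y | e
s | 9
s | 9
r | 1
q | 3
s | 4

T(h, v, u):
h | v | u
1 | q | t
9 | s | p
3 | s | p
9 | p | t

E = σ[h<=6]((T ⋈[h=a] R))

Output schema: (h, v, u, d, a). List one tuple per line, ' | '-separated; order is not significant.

Stepwise |·|:
  T → 4
  R → 4
  (T ⋈[h=a] R) → 4
  σ[h<=6]((T ⋈[h=a] R)) → 4

== RESULT ==
h | v | u | d | a
1 | q | t | 1 | 1
1 | q | t | 7 | 1
1 | q | t | 9 | 1
3 | s | p | 7 | 3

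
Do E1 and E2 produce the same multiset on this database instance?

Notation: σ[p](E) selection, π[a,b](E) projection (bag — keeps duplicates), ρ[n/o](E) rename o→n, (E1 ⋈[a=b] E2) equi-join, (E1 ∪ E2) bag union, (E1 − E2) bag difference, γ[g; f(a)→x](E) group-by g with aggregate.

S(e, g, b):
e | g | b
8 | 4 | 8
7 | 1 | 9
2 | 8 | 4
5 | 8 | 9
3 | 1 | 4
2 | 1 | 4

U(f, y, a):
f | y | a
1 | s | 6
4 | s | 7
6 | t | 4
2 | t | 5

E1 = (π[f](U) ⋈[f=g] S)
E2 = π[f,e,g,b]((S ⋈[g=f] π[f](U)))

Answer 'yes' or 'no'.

E1 subexpression sizes:
  U → 4
  π[f](U) → 4
  S → 6
  (π[f](U) ⋈[f=g] S) → 4
E2 subexpression sizes:
  S → 6
  U → 4
  π[f](U) → 4
  (S ⋈[g=f] π[f](U)) → 4
  π[f,e,g,b]((S ⋈[g=f] π[f](U))) → 4

E1 and E2 produce the same multiset:
f | e | g | b
1 | 2 | 1 | 4
1 | 3 | 1 | 4
1 | 7 | 1 | 9
4 | 8 | 4 | 8

yes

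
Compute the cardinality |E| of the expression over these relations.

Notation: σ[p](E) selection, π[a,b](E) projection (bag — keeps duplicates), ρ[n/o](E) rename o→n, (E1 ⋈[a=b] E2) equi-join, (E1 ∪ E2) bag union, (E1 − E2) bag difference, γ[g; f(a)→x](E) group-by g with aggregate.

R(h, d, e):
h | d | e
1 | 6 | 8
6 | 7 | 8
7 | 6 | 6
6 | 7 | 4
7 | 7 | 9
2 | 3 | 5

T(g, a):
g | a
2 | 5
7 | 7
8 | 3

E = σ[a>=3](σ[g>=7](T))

Stepwise |·|:
  T → 3
  σ[g>=7](T) → 2
  σ[a>=3](σ[g>=7](T)) → 2

|E| = 2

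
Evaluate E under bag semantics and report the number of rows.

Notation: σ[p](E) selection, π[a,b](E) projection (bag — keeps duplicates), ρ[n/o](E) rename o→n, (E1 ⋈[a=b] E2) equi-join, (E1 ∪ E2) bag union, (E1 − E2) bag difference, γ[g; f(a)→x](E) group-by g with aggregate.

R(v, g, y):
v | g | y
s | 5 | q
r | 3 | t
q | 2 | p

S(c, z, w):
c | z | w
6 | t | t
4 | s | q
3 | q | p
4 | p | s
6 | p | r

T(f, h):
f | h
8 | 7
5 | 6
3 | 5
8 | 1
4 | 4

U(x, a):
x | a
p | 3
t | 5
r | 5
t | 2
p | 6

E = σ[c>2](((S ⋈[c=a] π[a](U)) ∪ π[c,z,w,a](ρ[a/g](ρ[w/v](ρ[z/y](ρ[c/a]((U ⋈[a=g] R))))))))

Row counts bottom-up:
  S → 5
  U → 5
  π[a](U) → 5
  (S ⋈[c=a] π[a](U)) → 3
  U → 5
  R → 3
  (U ⋈[a=g] R) → 4
  ρ[c/a]((U ⋈[a=g] R)) → 4
  ρ[z/y](ρ[c/a]((U ⋈[a=g] R))) → 4
  ρ[w/v](ρ[z/y](ρ[c/a]((U ⋈[a=g] R)))) → 4
  ρ[a/g](ρ[w/v](ρ[z/y](ρ[c/a]((U ⋈[a=g] R))))) → 4
  π[c,z,w,a](ρ[a/g](ρ[w/v](ρ[z/y](ρ[c/a]((U ⋈[a=g] R)))))) → 4
  ((S ⋈[c=a] π[a](U)) ∪ π[c,z,w,a](ρ[a/g](ρ[w/v](ρ[z/y](ρ[c/a]((U ⋈[a=g] R))))))) → 7
  σ[c>2](((S ⋈[c=a] π[a](U)) ∪ π[c,z,w,a](ρ[a/g](ρ[w/v](ρ[z/y](ρ[c/a]((U ⋈[a=g] R)))))))) → 6

|E| = 6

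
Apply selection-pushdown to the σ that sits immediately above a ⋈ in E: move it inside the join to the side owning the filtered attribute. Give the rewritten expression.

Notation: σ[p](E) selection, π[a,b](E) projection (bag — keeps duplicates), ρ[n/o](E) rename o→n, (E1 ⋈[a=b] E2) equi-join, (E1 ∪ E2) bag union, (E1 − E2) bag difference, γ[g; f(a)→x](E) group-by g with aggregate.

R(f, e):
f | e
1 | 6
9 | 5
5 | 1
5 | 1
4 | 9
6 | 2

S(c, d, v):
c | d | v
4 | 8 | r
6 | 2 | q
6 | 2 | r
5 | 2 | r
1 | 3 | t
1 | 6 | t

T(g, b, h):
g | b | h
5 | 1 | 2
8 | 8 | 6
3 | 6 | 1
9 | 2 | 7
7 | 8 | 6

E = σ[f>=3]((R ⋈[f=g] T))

σ filters on f, owned by the left side.
E' = (σ[f>=3](R) ⋈[f=g] T)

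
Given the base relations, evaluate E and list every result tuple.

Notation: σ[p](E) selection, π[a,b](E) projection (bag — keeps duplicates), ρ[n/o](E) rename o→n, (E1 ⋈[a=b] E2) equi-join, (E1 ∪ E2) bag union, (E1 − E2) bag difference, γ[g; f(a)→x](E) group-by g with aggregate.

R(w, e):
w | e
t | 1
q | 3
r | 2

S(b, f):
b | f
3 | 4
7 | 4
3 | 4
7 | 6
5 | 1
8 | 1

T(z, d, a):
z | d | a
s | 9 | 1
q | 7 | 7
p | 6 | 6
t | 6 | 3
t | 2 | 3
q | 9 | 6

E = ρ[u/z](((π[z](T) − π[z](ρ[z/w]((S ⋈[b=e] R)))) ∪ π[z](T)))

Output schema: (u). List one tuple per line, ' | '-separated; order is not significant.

Stepwise |·|:
  T → 6
  π[z](T) → 6
  S → 6
  R → 3
  (S ⋈[b=e] R) → 2
  ρ[z/w]((S ⋈[b=e] R)) → 2
  π[z](ρ[z/w]((S ⋈[b=e] R))) → 2
  (π[z](T) − π[z](ρ[z/w]((S ⋈[b=e] R)))) → 4
  T → 6
  π[z](T) → 6
  ((π[z](T) − π[z](ρ[z/w]((S ⋈[b=e] R)))) ∪ π[z](T)) → 10
  ρ[u/z](((π[z](T) − π[z](ρ[z/w]((S ⋈[b=e] R)))) ∪ π[z](T))) → 10

== RESULT ==
u
p
p
q
q
s
s
t
t
t
t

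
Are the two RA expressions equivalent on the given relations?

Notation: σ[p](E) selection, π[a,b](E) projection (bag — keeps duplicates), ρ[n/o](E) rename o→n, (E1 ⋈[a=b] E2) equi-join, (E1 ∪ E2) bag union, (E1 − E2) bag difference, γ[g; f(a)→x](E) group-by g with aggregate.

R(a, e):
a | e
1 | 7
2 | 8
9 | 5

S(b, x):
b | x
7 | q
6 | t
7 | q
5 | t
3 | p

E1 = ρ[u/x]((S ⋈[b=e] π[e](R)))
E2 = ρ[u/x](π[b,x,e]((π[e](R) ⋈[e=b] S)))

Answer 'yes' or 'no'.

E1 per-node cardinality:
  S → 5
  R → 3
  π[e](R) → 3
  (S ⋈[b=e] π[e](R)) → 3
  ρ[u/x]((S ⋈[b=e] π[e](R))) → 3
E2 per-node cardinality:
  R → 3
  π[e](R) → 3
  S → 5
  (π[e](R) ⋈[e=b] S) → 3
  π[b,x,e]((π[e](R) ⋈[e=b] S)) → 3
  ρ[u/x](π[b,x,e]((π[e](R) ⋈[e=b] S))) → 3

E1 and E2 produce the same multiset:
b | u | e
5 | t | 5
7 | q | 7
7 | q | 7

yes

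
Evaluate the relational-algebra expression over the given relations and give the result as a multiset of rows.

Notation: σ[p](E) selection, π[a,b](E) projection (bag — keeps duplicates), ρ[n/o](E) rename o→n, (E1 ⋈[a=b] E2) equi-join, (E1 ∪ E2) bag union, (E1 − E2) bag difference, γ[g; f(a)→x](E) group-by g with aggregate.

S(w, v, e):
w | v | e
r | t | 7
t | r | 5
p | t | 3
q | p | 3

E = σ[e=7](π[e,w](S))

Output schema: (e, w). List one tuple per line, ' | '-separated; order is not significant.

Stepwise |·|:
  S → 4
  π[e,w](S) → 4
  σ[e=7](π[e,w](S)) → 1

== RESULT ==
e | w
7 | r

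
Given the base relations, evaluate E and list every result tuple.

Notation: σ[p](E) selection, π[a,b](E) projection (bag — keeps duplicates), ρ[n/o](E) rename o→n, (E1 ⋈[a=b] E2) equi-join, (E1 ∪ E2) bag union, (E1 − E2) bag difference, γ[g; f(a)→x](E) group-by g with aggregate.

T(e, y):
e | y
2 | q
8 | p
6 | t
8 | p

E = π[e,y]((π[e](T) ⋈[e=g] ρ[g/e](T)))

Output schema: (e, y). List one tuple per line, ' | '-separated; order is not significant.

Stepwise |·|:
  T → 4
  π[e](T) → 4
  T → 4
  ρ[g/e](T) → 4
  (π[e](T) ⋈[e=g] ρ[g/e](T)) → 6
  π[e,y]((π[e](T) ⋈[e=g] ρ[g/e](T))) → 6

== RESULT ==
e | y
2 | q
6 | t
8 | p
8 | p
8 | p
8 | p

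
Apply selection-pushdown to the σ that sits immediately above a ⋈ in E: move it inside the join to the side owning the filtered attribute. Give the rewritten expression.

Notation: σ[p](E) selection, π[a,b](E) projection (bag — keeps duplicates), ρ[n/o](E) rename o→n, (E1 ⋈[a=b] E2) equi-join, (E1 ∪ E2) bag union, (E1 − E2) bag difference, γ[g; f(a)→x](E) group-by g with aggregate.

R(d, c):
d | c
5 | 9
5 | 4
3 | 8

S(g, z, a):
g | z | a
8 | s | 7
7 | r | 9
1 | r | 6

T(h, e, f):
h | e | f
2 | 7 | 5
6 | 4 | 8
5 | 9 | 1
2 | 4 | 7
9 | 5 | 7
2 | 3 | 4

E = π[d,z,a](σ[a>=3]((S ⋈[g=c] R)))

σ filters on a, owned by the left side.
E' = π[d,z,a]((σ[a>=3](S) ⋈[g=c] R))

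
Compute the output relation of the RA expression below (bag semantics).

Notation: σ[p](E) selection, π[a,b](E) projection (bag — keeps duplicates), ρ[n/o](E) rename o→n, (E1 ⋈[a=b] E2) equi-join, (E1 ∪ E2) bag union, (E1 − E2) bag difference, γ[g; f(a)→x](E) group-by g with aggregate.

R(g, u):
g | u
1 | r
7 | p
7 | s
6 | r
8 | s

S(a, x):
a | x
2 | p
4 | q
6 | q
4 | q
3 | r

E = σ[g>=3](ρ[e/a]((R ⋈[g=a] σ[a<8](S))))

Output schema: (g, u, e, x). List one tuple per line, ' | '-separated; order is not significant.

Stepwise |·|:
  R → 5
  S → 5
  σ[a<8](S) → 5
  (R ⋈[g=a] σ[a<8](S)) → 1
  ρ[e/a]((R ⋈[g=a] σ[a<8](S))) → 1
  σ[g>=3](ρ[e/a]((R ⋈[g=a] σ[a<8](S)))) → 1

== RESULT ==
g | u | e | x
6 | r | 6 | q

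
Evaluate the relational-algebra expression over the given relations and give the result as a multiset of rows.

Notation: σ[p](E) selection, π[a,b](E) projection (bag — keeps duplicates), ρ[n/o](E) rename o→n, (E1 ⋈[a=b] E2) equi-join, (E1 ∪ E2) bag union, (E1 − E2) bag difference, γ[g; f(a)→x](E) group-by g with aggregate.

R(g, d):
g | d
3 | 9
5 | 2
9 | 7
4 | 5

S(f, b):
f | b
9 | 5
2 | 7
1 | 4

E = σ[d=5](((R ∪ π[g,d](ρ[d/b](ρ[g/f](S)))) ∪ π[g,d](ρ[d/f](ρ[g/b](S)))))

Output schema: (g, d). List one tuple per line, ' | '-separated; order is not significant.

Per-node cardinality:
  R → 4
  S → 3
  ρ[g/f](S) → 3
  ρ[d/b](ρ[g/f](S)) → 3
  π[g,d](ρ[d/b](ρ[g/f](S))) → 3
  (R ∪ π[g,d](ρ[d/b](ρ[g/f](S)))) → 7
  S → 3
  ρ[g/b](S) → 3
  ρ[d/f](ρ[g/b](S)) → 3
  π[g,d](ρ[d/f](ρ[g/b](S))) → 3
  ((R ∪ π[g,d](ρ[d/b](ρ[g/f](S)))) ∪ π[g,d](ρ[d/f](ρ[g/b](S)))) → 10
  σ[d=5](((R ∪ π[g,d](ρ[d/b](ρ[g/f](S)))) ∪ π[g,d](ρ[d/f](ρ[g/b](S))))) → 2

== RESULT ==
g | d
4 | 5
9 | 5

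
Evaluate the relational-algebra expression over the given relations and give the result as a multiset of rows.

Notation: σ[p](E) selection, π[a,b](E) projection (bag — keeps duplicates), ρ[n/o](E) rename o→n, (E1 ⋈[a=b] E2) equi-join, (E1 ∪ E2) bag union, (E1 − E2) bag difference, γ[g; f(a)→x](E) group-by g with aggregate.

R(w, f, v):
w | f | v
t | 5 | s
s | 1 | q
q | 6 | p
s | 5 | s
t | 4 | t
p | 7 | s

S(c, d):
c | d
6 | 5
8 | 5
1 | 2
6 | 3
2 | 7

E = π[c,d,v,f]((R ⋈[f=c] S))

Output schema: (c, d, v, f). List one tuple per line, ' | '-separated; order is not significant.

Stepwise |·|:
  R → 6
  S → 5
  (R ⋈[f=c] S) → 3
  π[c,d,v,f]((R ⋈[f=c] S)) → 3

== RESULT ==
c | d | v | f
1 | 2 | q | 1
6 | 3 | p | 6
6 | 5 | p | 6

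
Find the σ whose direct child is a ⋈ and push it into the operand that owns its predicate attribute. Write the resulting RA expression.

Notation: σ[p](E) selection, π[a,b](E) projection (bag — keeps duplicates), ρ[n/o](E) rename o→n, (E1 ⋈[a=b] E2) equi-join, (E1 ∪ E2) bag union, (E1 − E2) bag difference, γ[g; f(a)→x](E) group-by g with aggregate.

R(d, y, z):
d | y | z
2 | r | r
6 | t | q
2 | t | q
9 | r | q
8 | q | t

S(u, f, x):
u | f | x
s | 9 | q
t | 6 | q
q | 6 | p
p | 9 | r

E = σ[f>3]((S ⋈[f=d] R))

σ filters on f, owned by the left side.
E' = (σ[f>3](S) ⋈[f=d] R)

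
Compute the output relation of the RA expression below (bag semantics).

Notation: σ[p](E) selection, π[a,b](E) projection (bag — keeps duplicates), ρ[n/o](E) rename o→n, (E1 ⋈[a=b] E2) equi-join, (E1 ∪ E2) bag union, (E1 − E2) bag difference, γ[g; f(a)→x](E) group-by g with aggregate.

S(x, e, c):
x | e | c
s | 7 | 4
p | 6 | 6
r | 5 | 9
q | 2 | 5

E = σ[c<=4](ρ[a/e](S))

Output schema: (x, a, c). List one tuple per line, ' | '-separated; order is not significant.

Subexpression sizes:
  S → 4
  ρ[a/e](S) → 4
  σ[c<=4](ρ[a/e](S)) → 1

== RESULT ==
x | a | c
s | 7 | 4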